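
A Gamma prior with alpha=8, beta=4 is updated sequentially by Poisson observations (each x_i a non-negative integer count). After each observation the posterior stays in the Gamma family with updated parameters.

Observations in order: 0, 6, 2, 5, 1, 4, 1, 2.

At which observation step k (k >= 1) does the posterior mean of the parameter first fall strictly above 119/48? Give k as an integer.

k = 4

obs 1: x=0 → posterior Gamma(8, 5)
obs 2: x=6 → posterior Gamma(14, 6)
obs 3: x=2 → posterior Gamma(16, 7)
obs 4: x=5 → posterior Gamma(21, 8)
obs 5: x=1 → posterior Gamma(22, 9)
obs 6: x=4 → posterior Gamma(26, 10)
obs 7: x=1 → posterior Gamma(27, 11)
obs 8: x=2 → posterior Gamma(29, 12)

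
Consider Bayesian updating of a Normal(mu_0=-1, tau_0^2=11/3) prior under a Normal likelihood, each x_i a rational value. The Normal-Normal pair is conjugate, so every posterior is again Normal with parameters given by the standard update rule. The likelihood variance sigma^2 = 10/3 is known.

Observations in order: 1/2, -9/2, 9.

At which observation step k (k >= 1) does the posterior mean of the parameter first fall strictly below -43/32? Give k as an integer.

k = 2

obs 1: x=1/2 → posterior Normal(-3/14, 110/63)
obs 2: x=-9/2 → posterior Normal(-27/16, 55/48)
obs 3: x=9 → posterior Normal(45/43, 110/129)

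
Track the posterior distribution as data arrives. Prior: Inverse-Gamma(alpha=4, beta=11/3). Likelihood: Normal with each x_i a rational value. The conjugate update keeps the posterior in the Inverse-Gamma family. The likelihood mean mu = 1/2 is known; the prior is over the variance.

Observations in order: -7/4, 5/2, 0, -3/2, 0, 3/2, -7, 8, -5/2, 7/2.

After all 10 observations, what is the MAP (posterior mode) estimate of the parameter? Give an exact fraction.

obs 1: x=-7/4 → posterior Inverse-Gamma(9/2, 595/96)
obs 2: x=5/2 → posterior Inverse-Gamma(5, 787/96)
obs 3: x=0 → posterior Inverse-Gamma(11/2, 799/96)
obs 4: x=-3/2 → posterior Inverse-Gamma(6, 991/96)
obs 5: x=0 → posterior Inverse-Gamma(13/2, 1003/96)
obs 6: x=3/2 → posterior Inverse-Gamma(7, 1051/96)
obs 7: x=-7 → posterior Inverse-Gamma(15/2, 3751/96)
obs 8: x=8 → posterior Inverse-Gamma(8, 6451/96)
obs 9: x=-5/2 → posterior Inverse-Gamma(17/2, 6883/96)
obs 10: x=7/2 → posterior Inverse-Gamma(9, 7315/96)

1463/192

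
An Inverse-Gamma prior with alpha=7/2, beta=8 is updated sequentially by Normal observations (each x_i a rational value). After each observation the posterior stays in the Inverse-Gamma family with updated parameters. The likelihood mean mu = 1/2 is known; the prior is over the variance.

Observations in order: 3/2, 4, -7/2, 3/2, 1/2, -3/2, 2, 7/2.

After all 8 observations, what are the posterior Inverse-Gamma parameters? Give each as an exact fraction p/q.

alpha=15/2, beta=123/4

obs 1: x=3/2 → posterior Inverse-Gamma(4, 17/2)
obs 2: x=4 → posterior Inverse-Gamma(9/2, 117/8)
obs 3: x=-7/2 → posterior Inverse-Gamma(5, 181/8)
obs 4: x=3/2 → posterior Inverse-Gamma(11/2, 185/8)
obs 5: x=1/2 → posterior Inverse-Gamma(6, 185/8)
obs 6: x=-3/2 → posterior Inverse-Gamma(13/2, 201/8)
obs 7: x=2 → posterior Inverse-Gamma(7, 105/4)
obs 8: x=7/2 → posterior Inverse-Gamma(15/2, 123/4)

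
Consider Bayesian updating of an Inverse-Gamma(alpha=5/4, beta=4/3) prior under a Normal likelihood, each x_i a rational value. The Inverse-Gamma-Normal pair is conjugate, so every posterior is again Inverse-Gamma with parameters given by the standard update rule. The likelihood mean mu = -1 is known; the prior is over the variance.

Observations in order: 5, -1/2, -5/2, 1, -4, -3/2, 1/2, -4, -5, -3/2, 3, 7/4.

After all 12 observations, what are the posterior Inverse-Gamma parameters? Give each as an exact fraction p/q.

obs 1: x=5 → posterior Inverse-Gamma(7/4, 58/3)
obs 2: x=-1/2 → posterior Inverse-Gamma(9/4, 467/24)
obs 3: x=-5/2 → posterior Inverse-Gamma(11/4, 247/12)
obs 4: x=1 → posterior Inverse-Gamma(13/4, 271/12)
obs 5: x=-4 → posterior Inverse-Gamma(15/4, 325/12)
obs 6: x=-3/2 → posterior Inverse-Gamma(17/4, 653/24)
obs 7: x=1/2 → posterior Inverse-Gamma(19/4, 85/3)
obs 8: x=-4 → posterior Inverse-Gamma(21/4, 197/6)
obs 9: x=-5 → posterior Inverse-Gamma(23/4, 245/6)
obs 10: x=-3/2 → posterior Inverse-Gamma(25/4, 983/24)
obs 11: x=3 → posterior Inverse-Gamma(27/4, 1175/24)
obs 12: x=7/4 → posterior Inverse-Gamma(29/4, 5063/96)

alpha=29/4, beta=5063/96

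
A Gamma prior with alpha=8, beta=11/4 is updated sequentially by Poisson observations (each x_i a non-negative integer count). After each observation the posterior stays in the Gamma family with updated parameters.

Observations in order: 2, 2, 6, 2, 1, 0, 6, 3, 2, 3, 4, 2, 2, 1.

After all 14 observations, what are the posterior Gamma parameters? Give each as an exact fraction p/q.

alpha=44, beta=67/4

obs 1: x=2 → posterior Gamma(10, 15/4)
obs 2: x=2 → posterior Gamma(12, 19/4)
obs 3: x=6 → posterior Gamma(18, 23/4)
obs 4: x=2 → posterior Gamma(20, 27/4)
obs 5: x=1 → posterior Gamma(21, 31/4)
obs 6: x=0 → posterior Gamma(21, 35/4)
obs 7: x=6 → posterior Gamma(27, 39/4)
obs 8: x=3 → posterior Gamma(30, 43/4)
obs 9: x=2 → posterior Gamma(32, 47/4)
obs 10: x=3 → posterior Gamma(35, 51/4)
obs 11: x=4 → posterior Gamma(39, 55/4)
obs 12: x=2 → posterior Gamma(41, 59/4)
obs 13: x=2 → posterior Gamma(43, 63/4)
obs 14: x=1 → posterior Gamma(44, 67/4)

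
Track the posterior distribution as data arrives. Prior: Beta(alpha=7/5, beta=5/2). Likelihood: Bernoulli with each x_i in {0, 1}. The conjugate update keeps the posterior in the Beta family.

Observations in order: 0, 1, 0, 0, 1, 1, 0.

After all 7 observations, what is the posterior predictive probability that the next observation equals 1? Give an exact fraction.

obs 1: x=0 → posterior Beta(7/5, 7/2)
obs 2: x=1 → posterior Beta(12/5, 7/2)
obs 3: x=0 → posterior Beta(12/5, 9/2)
obs 4: x=0 → posterior Beta(12/5, 11/2)
obs 5: x=1 → posterior Beta(17/5, 11/2)
obs 6: x=1 → posterior Beta(22/5, 11/2)
obs 7: x=0 → posterior Beta(22/5, 13/2)

44/109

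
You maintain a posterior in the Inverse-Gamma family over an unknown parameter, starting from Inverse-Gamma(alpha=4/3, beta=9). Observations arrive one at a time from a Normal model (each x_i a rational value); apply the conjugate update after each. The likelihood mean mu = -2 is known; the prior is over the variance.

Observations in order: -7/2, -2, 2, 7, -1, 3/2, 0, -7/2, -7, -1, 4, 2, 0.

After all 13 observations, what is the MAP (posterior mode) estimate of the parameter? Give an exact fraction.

obs 1: x=-7/2 → posterior Inverse-Gamma(11/6, 81/8)
obs 2: x=-2 → posterior Inverse-Gamma(7/3, 81/8)
obs 3: x=2 → posterior Inverse-Gamma(17/6, 145/8)
obs 4: x=7 → posterior Inverse-Gamma(10/3, 469/8)
obs 5: x=-1 → posterior Inverse-Gamma(23/6, 473/8)
obs 6: x=3/2 → posterior Inverse-Gamma(13/3, 261/4)
obs 7: x=0 → posterior Inverse-Gamma(29/6, 269/4)
obs 8: x=-7/2 → posterior Inverse-Gamma(16/3, 547/8)
obs 9: x=-7 → posterior Inverse-Gamma(35/6, 647/8)
obs 10: x=-1 → posterior Inverse-Gamma(19/3, 651/8)
obs 11: x=4 → posterior Inverse-Gamma(41/6, 795/8)
obs 12: x=2 → posterior Inverse-Gamma(22/3, 859/8)
obs 13: x=0 → posterior Inverse-Gamma(47/6, 875/8)

2625/212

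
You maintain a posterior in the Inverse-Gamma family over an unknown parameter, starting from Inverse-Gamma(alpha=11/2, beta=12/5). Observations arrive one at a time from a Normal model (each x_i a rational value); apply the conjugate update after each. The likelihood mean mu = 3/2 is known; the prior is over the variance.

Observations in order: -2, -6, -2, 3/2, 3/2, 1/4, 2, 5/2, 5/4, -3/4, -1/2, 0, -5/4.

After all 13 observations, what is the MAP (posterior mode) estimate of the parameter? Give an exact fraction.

1073/260

obs 1: x=-2 → posterior Inverse-Gamma(6, 341/40)
obs 2: x=-6 → posterior Inverse-Gamma(13/2, 733/20)
obs 3: x=-2 → posterior Inverse-Gamma(7, 1711/40)
obs 4: x=3/2 → posterior Inverse-Gamma(15/2, 1711/40)
obs 5: x=3/2 → posterior Inverse-Gamma(8, 1711/40)
obs 6: x=1/4 → posterior Inverse-Gamma(17/2, 6969/160)
obs 7: x=2 → posterior Inverse-Gamma(9, 6989/160)
obs 8: x=5/2 → posterior Inverse-Gamma(19/2, 7069/160)
obs 9: x=5/4 → posterior Inverse-Gamma(10, 3537/80)
obs 10: x=-3/4 → posterior Inverse-Gamma(21/2, 7479/160)
obs 11: x=-1/2 → posterior Inverse-Gamma(11, 7799/160)
obs 12: x=0 → posterior Inverse-Gamma(23/2, 7979/160)
obs 13: x=-5/4 → posterior Inverse-Gamma(12, 1073/20)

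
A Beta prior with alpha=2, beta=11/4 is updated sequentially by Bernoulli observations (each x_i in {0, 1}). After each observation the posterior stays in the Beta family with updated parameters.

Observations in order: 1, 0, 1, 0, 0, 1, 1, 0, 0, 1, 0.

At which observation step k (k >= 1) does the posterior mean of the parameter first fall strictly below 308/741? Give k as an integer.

k = 5

obs 1: x=1 → posterior Beta(3, 11/4)
obs 2: x=0 → posterior Beta(3, 15/4)
obs 3: x=1 → posterior Beta(4, 15/4)
obs 4: x=0 → posterior Beta(4, 19/4)
obs 5: x=0 → posterior Beta(4, 23/4)
obs 6: x=1 → posterior Beta(5, 23/4)
obs 7: x=1 → posterior Beta(6, 23/4)
obs 8: x=0 → posterior Beta(6, 27/4)
obs 9: x=0 → posterior Beta(6, 31/4)
obs 10: x=1 → posterior Beta(7, 31/4)
obs 11: x=0 → posterior Beta(7, 35/4)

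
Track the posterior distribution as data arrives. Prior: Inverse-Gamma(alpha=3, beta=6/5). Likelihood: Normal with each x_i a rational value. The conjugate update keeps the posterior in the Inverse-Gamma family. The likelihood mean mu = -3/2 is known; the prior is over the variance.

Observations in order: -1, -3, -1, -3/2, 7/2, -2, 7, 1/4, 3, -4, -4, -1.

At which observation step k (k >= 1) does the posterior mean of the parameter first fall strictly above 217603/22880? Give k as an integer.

k = 9

obs 1: x=-1 → posterior Inverse-Gamma(7/2, 53/40)
obs 2: x=-3 → posterior Inverse-Gamma(4, 49/20)
obs 3: x=-1 → posterior Inverse-Gamma(9/2, 103/40)
obs 4: x=-3/2 → posterior Inverse-Gamma(5, 103/40)
obs 5: x=7/2 → posterior Inverse-Gamma(11/2, 603/40)
obs 6: x=-2 → posterior Inverse-Gamma(6, 76/5)
obs 7: x=7 → posterior Inverse-Gamma(13/2, 2053/40)
obs 8: x=1/4 → posterior Inverse-Gamma(7, 8457/160)
obs 9: x=3 → posterior Inverse-Gamma(15/2, 10077/160)
obs 10: x=-4 → posterior Inverse-Gamma(8, 10577/160)
obs 11: x=-4 → posterior Inverse-Gamma(17/2, 11077/160)
obs 12: x=-1 → posterior Inverse-Gamma(9, 11097/160)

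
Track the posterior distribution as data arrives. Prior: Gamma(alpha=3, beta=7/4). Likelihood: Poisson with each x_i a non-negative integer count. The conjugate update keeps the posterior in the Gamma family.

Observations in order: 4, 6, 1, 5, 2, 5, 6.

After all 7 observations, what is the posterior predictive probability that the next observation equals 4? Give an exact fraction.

344680744549105674270066417243242263793945312500000000000/1898129561558205508181011968996258533188221399875192046561

obs 1: x=4 → posterior Gamma(7, 11/4)
obs 2: x=6 → posterior Gamma(13, 15/4)
obs 3: x=1 → posterior Gamma(14, 19/4)
obs 4: x=5 → posterior Gamma(19, 23/4)
obs 5: x=2 → posterior Gamma(21, 27/4)
obs 6: x=5 → posterior Gamma(26, 31/4)
obs 7: x=6 → posterior Gamma(32, 35/4)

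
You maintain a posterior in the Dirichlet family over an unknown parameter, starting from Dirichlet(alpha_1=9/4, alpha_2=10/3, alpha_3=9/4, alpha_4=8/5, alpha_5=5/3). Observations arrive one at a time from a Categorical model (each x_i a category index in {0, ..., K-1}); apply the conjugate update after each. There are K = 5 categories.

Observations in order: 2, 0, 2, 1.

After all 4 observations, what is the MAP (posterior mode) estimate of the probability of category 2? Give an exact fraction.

65/202

obs 1: x=2 → posterior Dirichlet(9/4, 10/3, 13/4, 8/5, 5/3)
obs 2: x=0 → posterior Dirichlet(13/4, 10/3, 13/4, 8/5, 5/3)
obs 3: x=2 → posterior Dirichlet(13/4, 10/3, 17/4, 8/5, 5/3)
obs 4: x=1 → posterior Dirichlet(13/4, 13/3, 17/4, 8/5, 5/3)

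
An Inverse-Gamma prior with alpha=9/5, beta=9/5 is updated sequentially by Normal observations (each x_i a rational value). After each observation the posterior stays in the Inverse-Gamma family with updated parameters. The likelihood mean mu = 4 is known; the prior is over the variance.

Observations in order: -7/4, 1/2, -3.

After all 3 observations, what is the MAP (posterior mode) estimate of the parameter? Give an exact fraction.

obs 1: x=-7/4 → posterior Inverse-Gamma(23/10, 2933/160)
obs 2: x=1/2 → posterior Inverse-Gamma(14/5, 3913/160)
obs 3: x=-3 → posterior Inverse-Gamma(33/10, 7833/160)

7833/688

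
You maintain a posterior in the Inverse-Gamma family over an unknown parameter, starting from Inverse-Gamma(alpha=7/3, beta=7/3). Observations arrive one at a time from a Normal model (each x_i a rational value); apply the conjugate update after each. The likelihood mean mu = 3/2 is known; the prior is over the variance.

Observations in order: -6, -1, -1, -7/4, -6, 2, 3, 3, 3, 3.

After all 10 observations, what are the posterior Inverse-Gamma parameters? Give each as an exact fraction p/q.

alpha=22/3, beta=7175/96

obs 1: x=-6 → posterior Inverse-Gamma(17/6, 731/24)
obs 2: x=-1 → posterior Inverse-Gamma(10/3, 403/12)
obs 3: x=-1 → posterior Inverse-Gamma(23/6, 881/24)
obs 4: x=-7/4 → posterior Inverse-Gamma(13/3, 4031/96)
obs 5: x=-6 → posterior Inverse-Gamma(29/6, 6731/96)
obs 6: x=2 → posterior Inverse-Gamma(16/3, 6743/96)
obs 7: x=3 → posterior Inverse-Gamma(35/6, 6851/96)
obs 8: x=3 → posterior Inverse-Gamma(19/3, 6959/96)
obs 9: x=3 → posterior Inverse-Gamma(41/6, 7067/96)
obs 10: x=3 → posterior Inverse-Gamma(22/3, 7175/96)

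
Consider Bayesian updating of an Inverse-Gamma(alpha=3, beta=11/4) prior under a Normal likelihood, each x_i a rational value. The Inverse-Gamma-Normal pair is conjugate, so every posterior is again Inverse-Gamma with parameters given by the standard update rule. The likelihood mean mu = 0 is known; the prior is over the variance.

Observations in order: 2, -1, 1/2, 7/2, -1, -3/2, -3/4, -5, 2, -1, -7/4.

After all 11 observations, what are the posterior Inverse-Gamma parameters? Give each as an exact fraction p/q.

alpha=17/2, beta=479/16

obs 1: x=2 → posterior Inverse-Gamma(7/2, 19/4)
obs 2: x=-1 → posterior Inverse-Gamma(4, 21/4)
obs 3: x=1/2 → posterior Inverse-Gamma(9/2, 43/8)
obs 4: x=7/2 → posterior Inverse-Gamma(5, 23/2)
obs 5: x=-1 → posterior Inverse-Gamma(11/2, 12)
obs 6: x=-3/2 → posterior Inverse-Gamma(6, 105/8)
obs 7: x=-3/4 → posterior Inverse-Gamma(13/2, 429/32)
obs 8: x=-5 → posterior Inverse-Gamma(7, 829/32)
obs 9: x=2 → posterior Inverse-Gamma(15/2, 893/32)
obs 10: x=-1 → posterior Inverse-Gamma(8, 909/32)
obs 11: x=-7/4 → posterior Inverse-Gamma(17/2, 479/16)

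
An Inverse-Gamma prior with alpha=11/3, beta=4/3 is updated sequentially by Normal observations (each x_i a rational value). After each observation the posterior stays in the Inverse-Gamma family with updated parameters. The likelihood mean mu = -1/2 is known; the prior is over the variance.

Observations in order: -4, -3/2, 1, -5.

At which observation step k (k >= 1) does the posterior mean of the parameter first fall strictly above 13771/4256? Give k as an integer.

obs 1: x=-4 → posterior Inverse-Gamma(25/6, 179/24)
obs 2: x=-3/2 → posterior Inverse-Gamma(14/3, 191/24)
obs 3: x=1 → posterior Inverse-Gamma(31/6, 109/12)
obs 4: x=-5 → posterior Inverse-Gamma(17/3, 461/24)

k = 4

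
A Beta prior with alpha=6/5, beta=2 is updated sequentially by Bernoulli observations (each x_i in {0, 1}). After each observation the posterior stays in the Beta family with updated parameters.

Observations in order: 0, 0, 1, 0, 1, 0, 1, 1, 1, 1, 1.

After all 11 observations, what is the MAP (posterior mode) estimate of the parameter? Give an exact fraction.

obs 1: x=0 → posterior Beta(6/5, 3)
obs 2: x=0 → posterior Beta(6/5, 4)
obs 3: x=1 → posterior Beta(11/5, 4)
obs 4: x=0 → posterior Beta(11/5, 5)
obs 5: x=1 → posterior Beta(16/5, 5)
obs 6: x=0 → posterior Beta(16/5, 6)
obs 7: x=1 → posterior Beta(21/5, 6)
obs 8: x=1 → posterior Beta(26/5, 6)
obs 9: x=1 → posterior Beta(31/5, 6)
obs 10: x=1 → posterior Beta(36/5, 6)
obs 11: x=1 → posterior Beta(41/5, 6)

36/61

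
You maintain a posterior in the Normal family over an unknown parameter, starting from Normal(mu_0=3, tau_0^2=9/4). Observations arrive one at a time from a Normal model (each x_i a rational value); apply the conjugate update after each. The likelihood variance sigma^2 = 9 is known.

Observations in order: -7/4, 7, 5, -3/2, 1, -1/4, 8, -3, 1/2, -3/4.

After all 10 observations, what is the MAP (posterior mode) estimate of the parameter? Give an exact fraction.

obs 1: x=-7/4 → posterior Normal(41/20, 9/5)
obs 2: x=7 → posterior Normal(23/8, 3/2)
obs 3: x=5 → posterior Normal(89/28, 9/7)
obs 4: x=-3/2 → posterior Normal(83/32, 9/8)
obs 5: x=1 → posterior Normal(29/12, 1)
obs 6: x=-1/4 → posterior Normal(43/20, 9/10)
obs 7: x=8 → posterior Normal(59/22, 9/11)
obs 8: x=-3 → posterior Normal(53/24, 3/4)
obs 9: x=1/2 → posterior Normal(27/13, 9/13)
obs 10: x=-3/4 → posterior Normal(15/8, 9/14)

15/8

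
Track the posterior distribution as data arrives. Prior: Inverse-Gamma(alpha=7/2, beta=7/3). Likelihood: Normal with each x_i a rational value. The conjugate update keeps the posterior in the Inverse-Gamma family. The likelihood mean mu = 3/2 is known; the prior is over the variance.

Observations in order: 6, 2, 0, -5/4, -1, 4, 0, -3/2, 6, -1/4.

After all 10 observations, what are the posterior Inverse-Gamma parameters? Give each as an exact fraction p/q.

alpha=17/2, beta=1969/48

obs 1: x=6 → posterior Inverse-Gamma(4, 299/24)
obs 2: x=2 → posterior Inverse-Gamma(9/2, 151/12)
obs 3: x=0 → posterior Inverse-Gamma(5, 329/24)
obs 4: x=-5/4 → posterior Inverse-Gamma(11/2, 1679/96)
obs 5: x=-1 → posterior Inverse-Gamma(6, 1979/96)
obs 6: x=4 → posterior Inverse-Gamma(13/2, 2279/96)
obs 7: x=0 → posterior Inverse-Gamma(7, 2387/96)
obs 8: x=-3/2 → posterior Inverse-Gamma(15/2, 2819/96)
obs 9: x=6 → posterior Inverse-Gamma(8, 3791/96)
obs 10: x=-1/4 → posterior Inverse-Gamma(17/2, 1969/48)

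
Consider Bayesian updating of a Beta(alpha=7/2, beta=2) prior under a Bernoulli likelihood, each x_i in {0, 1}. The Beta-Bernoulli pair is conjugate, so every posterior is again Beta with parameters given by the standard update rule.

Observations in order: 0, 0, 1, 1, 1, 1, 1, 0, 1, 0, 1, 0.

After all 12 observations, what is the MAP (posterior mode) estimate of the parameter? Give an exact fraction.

19/31

obs 1: x=0 → posterior Beta(7/2, 3)
obs 2: x=0 → posterior Beta(7/2, 4)
obs 3: x=1 → posterior Beta(9/2, 4)
obs 4: x=1 → posterior Beta(11/2, 4)
obs 5: x=1 → posterior Beta(13/2, 4)
obs 6: x=1 → posterior Beta(15/2, 4)
obs 7: x=1 → posterior Beta(17/2, 4)
obs 8: x=0 → posterior Beta(17/2, 5)
obs 9: x=1 → posterior Beta(19/2, 5)
obs 10: x=0 → posterior Beta(19/2, 6)
obs 11: x=1 → posterior Beta(21/2, 6)
obs 12: x=0 → posterior Beta(21/2, 7)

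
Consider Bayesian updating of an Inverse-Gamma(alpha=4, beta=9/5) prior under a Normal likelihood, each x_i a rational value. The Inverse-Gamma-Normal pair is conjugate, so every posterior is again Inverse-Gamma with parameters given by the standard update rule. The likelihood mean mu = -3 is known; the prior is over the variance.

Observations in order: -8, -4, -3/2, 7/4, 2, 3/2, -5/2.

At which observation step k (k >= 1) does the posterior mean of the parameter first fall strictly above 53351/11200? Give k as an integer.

obs 1: x=-8 → posterior Inverse-Gamma(9/2, 143/10)
obs 2: x=-4 → posterior Inverse-Gamma(5, 74/5)
obs 3: x=-3/2 → posterior Inverse-Gamma(11/2, 637/40)
obs 4: x=7/4 → posterior Inverse-Gamma(6, 4353/160)
obs 5: x=2 → posterior Inverse-Gamma(13/2, 6353/160)
obs 6: x=3/2 → posterior Inverse-Gamma(7, 7973/160)
obs 7: x=-5/2 → posterior Inverse-Gamma(15/2, 7993/160)

k = 4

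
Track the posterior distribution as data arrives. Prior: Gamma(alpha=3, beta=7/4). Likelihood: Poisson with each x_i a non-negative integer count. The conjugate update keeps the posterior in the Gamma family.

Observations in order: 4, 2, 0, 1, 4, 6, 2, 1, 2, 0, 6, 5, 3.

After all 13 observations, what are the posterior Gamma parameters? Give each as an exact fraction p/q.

alpha=39, beta=59/4

obs 1: x=4 → posterior Gamma(7, 11/4)
obs 2: x=2 → posterior Gamma(9, 15/4)
obs 3: x=0 → posterior Gamma(9, 19/4)
obs 4: x=1 → posterior Gamma(10, 23/4)
obs 5: x=4 → posterior Gamma(14, 27/4)
obs 6: x=6 → posterior Gamma(20, 31/4)
obs 7: x=2 → posterior Gamma(22, 35/4)
obs 8: x=1 → posterior Gamma(23, 39/4)
obs 9: x=2 → posterior Gamma(25, 43/4)
obs 10: x=0 → posterior Gamma(25, 47/4)
obs 11: x=6 → posterior Gamma(31, 51/4)
obs 12: x=5 → posterior Gamma(36, 55/4)
obs 13: x=3 → posterior Gamma(39, 59/4)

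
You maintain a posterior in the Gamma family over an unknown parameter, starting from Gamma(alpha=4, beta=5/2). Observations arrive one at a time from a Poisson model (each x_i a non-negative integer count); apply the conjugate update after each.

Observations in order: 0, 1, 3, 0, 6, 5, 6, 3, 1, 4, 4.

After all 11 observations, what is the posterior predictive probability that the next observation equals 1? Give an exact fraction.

obs 1: x=0 → posterior Gamma(4, 7/2)
obs 2: x=1 → posterior Gamma(5, 9/2)
obs 3: x=3 → posterior Gamma(8, 11/2)
obs 4: x=0 → posterior Gamma(8, 13/2)
obs 5: x=6 → posterior Gamma(14, 15/2)
obs 6: x=5 → posterior Gamma(19, 17/2)
obs 7: x=6 → posterior Gamma(25, 19/2)
obs 8: x=3 → posterior Gamma(28, 21/2)
obs 9: x=1 → posterior Gamma(29, 23/2)
obs 10: x=4 → posterior Gamma(33, 25/2)
obs 11: x=4 → posterior Gamma(37, 27/2)

6756021043218407233174582501839697858056657848793424878/37249797844127216903980902049910725025576001221301409561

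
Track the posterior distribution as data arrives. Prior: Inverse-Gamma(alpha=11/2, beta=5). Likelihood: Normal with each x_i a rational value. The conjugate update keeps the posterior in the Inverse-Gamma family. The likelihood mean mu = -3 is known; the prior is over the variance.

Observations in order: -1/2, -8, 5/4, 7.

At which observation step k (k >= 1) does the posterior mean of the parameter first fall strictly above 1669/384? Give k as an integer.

obs 1: x=-1/2 → posterior Inverse-Gamma(6, 65/8)
obs 2: x=-8 → posterior Inverse-Gamma(13/2, 165/8)
obs 3: x=5/4 → posterior Inverse-Gamma(7, 949/32)
obs 4: x=7 → posterior Inverse-Gamma(15/2, 2549/32)

k = 3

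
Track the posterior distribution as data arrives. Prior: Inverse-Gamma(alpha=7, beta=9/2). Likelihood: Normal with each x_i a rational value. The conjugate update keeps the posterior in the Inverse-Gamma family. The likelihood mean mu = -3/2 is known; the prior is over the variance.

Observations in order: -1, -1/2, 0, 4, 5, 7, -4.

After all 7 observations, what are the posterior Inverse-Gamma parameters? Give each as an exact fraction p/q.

alpha=21/2, beta=327/4

obs 1: x=-1 → posterior Inverse-Gamma(15/2, 37/8)
obs 2: x=-1/2 → posterior Inverse-Gamma(8, 41/8)
obs 3: x=0 → posterior Inverse-Gamma(17/2, 25/4)
obs 4: x=4 → posterior Inverse-Gamma(9, 171/8)
obs 5: x=5 → posterior Inverse-Gamma(19/2, 85/2)
obs 6: x=7 → posterior Inverse-Gamma(10, 629/8)
obs 7: x=-4 → posterior Inverse-Gamma(21/2, 327/4)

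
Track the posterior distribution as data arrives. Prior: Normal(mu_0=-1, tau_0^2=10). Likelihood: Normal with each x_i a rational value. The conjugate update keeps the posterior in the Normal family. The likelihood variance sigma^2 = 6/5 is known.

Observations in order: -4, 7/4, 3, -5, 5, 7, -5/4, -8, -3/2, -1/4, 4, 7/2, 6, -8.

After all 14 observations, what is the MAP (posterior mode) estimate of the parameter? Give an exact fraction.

obs 1: x=-4 → posterior Normal(-103/28, 15/14)
obs 2: x=7/4 → posterior Normal(-237/212, 30/53)
obs 3: x=3 → posterior Normal(21/104, 5/13)
obs 4: x=-5 → posterior Normal(-437/412, 30/103)
obs 5: x=5 → posterior Normal(63/512, 15/64)
obs 6: x=7 → posterior Normal(763/612, 10/51)
obs 7: x=-5/4 → posterior Normal(319/356, 15/89)
obs 8: x=-8 → posterior Normal(-81/406, 30/203)
obs 9: x=-3/2 → posterior Normal(-13/38, 5/38)
obs 10: x=-1/4 → posterior Normal(-337/1012, 30/253)
obs 11: x=4 → posterior Normal(63/1112, 15/139)
obs 12: x=7/2 → posterior Normal(413/1212, 10/101)
obs 13: x=6 → posterior Normal(1013/1312, 15/164)
obs 14: x=-8 → posterior Normal(213/1412, 30/353)

213/1412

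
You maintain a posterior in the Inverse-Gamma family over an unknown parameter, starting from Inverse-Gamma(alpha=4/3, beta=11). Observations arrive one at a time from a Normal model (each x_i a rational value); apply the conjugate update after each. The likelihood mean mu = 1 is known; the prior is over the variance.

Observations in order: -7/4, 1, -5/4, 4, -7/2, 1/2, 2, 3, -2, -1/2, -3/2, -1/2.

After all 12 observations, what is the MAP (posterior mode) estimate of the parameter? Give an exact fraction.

obs 1: x=-7/4 → posterior Inverse-Gamma(11/6, 473/32)
obs 2: x=1 → posterior Inverse-Gamma(7/3, 473/32)
obs 3: x=-5/4 → posterior Inverse-Gamma(17/6, 277/16)
obs 4: x=4 → posterior Inverse-Gamma(10/3, 349/16)
obs 5: x=-7/2 → posterior Inverse-Gamma(23/6, 511/16)
obs 6: x=1/2 → posterior Inverse-Gamma(13/3, 513/16)
obs 7: x=2 → posterior Inverse-Gamma(29/6, 521/16)
obs 8: x=3 → posterior Inverse-Gamma(16/3, 553/16)
obs 9: x=-2 → posterior Inverse-Gamma(35/6, 625/16)
obs 10: x=-1/2 → posterior Inverse-Gamma(19/3, 643/16)
obs 11: x=-3/2 → posterior Inverse-Gamma(41/6, 693/16)
obs 12: x=-1/2 → posterior Inverse-Gamma(22/3, 711/16)

2133/400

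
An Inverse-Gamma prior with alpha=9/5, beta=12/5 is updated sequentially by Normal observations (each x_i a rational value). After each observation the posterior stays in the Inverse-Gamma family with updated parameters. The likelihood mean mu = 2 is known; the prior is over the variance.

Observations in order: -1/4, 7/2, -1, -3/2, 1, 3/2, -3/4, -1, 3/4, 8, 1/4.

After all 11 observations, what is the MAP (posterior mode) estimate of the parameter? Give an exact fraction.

459/83

obs 1: x=-1/4 → posterior Inverse-Gamma(23/10, 789/160)
obs 2: x=7/2 → posterior Inverse-Gamma(14/5, 969/160)
obs 3: x=-1 → posterior Inverse-Gamma(33/10, 1689/160)
obs 4: x=-3/2 → posterior Inverse-Gamma(19/5, 2669/160)
obs 5: x=1 → posterior Inverse-Gamma(43/10, 2749/160)
obs 6: x=3/2 → posterior Inverse-Gamma(24/5, 2769/160)
obs 7: x=-3/4 → posterior Inverse-Gamma(53/10, 1687/80)
obs 8: x=-1 → posterior Inverse-Gamma(29/5, 2047/80)
obs 9: x=3/4 → posterior Inverse-Gamma(63/10, 4219/160)
obs 10: x=8 → posterior Inverse-Gamma(34/5, 7099/160)
obs 11: x=1/4 → posterior Inverse-Gamma(73/10, 459/10)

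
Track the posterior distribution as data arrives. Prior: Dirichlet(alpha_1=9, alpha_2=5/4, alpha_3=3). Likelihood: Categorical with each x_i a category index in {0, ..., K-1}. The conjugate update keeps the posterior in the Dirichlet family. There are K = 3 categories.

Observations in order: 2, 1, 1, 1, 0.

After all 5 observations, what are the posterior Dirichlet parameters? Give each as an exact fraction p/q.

obs 1: x=2 → posterior Dirichlet(9, 5/4, 4)
obs 2: x=1 → posterior Dirichlet(9, 9/4, 4)
obs 3: x=1 → posterior Dirichlet(9, 13/4, 4)
obs 4: x=1 → posterior Dirichlet(9, 17/4, 4)
obs 5: x=0 → posterior Dirichlet(10, 17/4, 4)

alpha_1=10, alpha_2=17/4, alpha_3=4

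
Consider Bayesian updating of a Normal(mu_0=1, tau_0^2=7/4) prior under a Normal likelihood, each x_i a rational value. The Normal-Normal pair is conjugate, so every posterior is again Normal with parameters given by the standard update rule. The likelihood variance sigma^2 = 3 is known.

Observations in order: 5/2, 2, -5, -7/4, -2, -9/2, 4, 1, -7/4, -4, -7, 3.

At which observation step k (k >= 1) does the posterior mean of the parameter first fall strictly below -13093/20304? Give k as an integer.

obs 1: x=5/2 → posterior Normal(59/38, 21/19)
obs 2: x=2 → posterior Normal(87/52, 21/26)
obs 3: x=-5 → posterior Normal(17/66, 7/11)
obs 4: x=-7/4 → posterior Normal(-3/32, 21/40)
obs 5: x=-2 → posterior Normal(-71/188, 21/47)
obs 6: x=-9/2 → posterior Normal(-197/216, 7/18)
obs 7: x=4 → posterior Normal(-85/244, 21/61)
obs 8: x=1 → posterior Normal(-57/272, 21/68)
obs 9: x=-7/4 → posterior Normal(-53/150, 7/25)
obs 10: x=-4 → posterior Normal(-109/164, 21/82)
obs 11: x=-7 → posterior Normal(-207/178, 21/89)
obs 12: x=3 → posterior Normal(-55/64, 7/32)

k = 6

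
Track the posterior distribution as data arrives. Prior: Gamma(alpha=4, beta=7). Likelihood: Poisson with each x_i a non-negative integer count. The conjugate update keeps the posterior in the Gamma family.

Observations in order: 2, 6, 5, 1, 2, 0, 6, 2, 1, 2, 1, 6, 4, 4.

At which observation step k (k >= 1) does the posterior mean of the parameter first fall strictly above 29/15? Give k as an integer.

obs 1: x=2 → posterior Gamma(6, 8)
obs 2: x=6 → posterior Gamma(12, 9)
obs 3: x=5 → posterior Gamma(17, 10)
obs 4: x=1 → posterior Gamma(18, 11)
obs 5: x=2 → posterior Gamma(20, 12)
obs 6: x=0 → posterior Gamma(20, 13)
obs 7: x=6 → posterior Gamma(26, 14)
obs 8: x=2 → posterior Gamma(28, 15)
obs 9: x=1 → posterior Gamma(29, 16)
obs 10: x=2 → posterior Gamma(31, 17)
obs 11: x=1 → posterior Gamma(32, 18)
obs 12: x=6 → posterior Gamma(38, 19)
obs 13: x=4 → posterior Gamma(42, 20)
obs 14: x=4 → posterior Gamma(46, 21)

k = 12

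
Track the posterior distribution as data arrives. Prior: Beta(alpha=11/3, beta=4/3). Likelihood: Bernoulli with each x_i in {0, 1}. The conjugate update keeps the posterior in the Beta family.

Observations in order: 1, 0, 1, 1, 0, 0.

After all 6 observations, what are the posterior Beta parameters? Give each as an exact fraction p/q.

obs 1: x=1 → posterior Beta(14/3, 4/3)
obs 2: x=0 → posterior Beta(14/3, 7/3)
obs 3: x=1 → posterior Beta(17/3, 7/3)
obs 4: x=1 → posterior Beta(20/3, 7/3)
obs 5: x=0 → posterior Beta(20/3, 10/3)
obs 6: x=0 → posterior Beta(20/3, 13/3)

alpha=20/3, beta=13/3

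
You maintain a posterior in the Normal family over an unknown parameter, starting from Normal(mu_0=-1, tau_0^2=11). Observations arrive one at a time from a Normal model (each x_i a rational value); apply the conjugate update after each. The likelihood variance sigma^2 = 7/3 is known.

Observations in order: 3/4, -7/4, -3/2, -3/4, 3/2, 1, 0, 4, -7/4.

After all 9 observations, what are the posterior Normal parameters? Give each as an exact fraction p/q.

obs 1: x=3/4 → posterior Normal(71/160, 77/40)
obs 2: x=-7/4 → posterior Normal(-40/73, 77/73)
obs 3: x=-3/2 → posterior Normal(-179/212, 77/106)
obs 4: x=-3/4 → posterior Normal(-457/556, 77/139)
obs 5: x=3/2 → posterior Normal(-259/688, 77/172)
obs 6: x=1 → posterior Normal(-127/820, 77/205)
obs 7: x=0 → posterior Normal(-127/952, 11/34)
obs 8: x=4 → posterior Normal(401/1084, 77/271)
obs 9: x=-7/4 → posterior Normal(85/608, 77/304)

mu_0=85/608, tau_0^2=77/304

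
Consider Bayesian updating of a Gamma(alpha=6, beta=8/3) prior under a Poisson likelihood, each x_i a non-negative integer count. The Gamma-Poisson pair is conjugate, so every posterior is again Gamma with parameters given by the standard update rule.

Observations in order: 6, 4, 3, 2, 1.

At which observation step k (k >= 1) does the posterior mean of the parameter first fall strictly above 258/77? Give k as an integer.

k = 2

obs 1: x=6 → posterior Gamma(12, 11/3)
obs 2: x=4 → posterior Gamma(16, 14/3)
obs 3: x=3 → posterior Gamma(19, 17/3)
obs 4: x=2 → posterior Gamma(21, 20/3)
obs 5: x=1 → posterior Gamma(22, 23/3)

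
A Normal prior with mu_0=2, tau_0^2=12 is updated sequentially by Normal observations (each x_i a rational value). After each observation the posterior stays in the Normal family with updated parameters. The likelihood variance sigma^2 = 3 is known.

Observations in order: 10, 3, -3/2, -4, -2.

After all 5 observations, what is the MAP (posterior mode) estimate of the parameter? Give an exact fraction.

8/7

obs 1: x=10 → posterior Normal(42/5, 12/5)
obs 2: x=3 → posterior Normal(6, 4/3)
obs 3: x=-3/2 → posterior Normal(48/13, 12/13)
obs 4: x=-4 → posterior Normal(32/17, 12/17)
obs 5: x=-2 → posterior Normal(8/7, 4/7)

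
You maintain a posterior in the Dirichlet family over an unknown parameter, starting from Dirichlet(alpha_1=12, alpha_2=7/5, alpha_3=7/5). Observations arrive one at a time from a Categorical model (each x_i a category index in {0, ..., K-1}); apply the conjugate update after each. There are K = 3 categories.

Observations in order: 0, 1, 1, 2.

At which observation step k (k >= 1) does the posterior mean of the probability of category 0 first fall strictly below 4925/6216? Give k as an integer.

k = 2

obs 1: x=0 → posterior Dirichlet(13, 7/5, 7/5)
obs 2: x=1 → posterior Dirichlet(13, 12/5, 7/5)
obs 3: x=1 → posterior Dirichlet(13, 17/5, 7/5)
obs 4: x=2 → posterior Dirichlet(13, 17/5, 12/5)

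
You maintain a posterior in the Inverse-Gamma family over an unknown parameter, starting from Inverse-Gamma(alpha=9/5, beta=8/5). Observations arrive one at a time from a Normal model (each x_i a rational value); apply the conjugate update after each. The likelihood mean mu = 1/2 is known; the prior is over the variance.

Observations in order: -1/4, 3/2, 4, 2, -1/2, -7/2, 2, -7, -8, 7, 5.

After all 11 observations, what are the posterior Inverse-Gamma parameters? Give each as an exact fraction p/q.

obs 1: x=-1/4 → posterior Inverse-Gamma(23/10, 301/160)
obs 2: x=3/2 → posterior Inverse-Gamma(14/5, 381/160)
obs 3: x=4 → posterior Inverse-Gamma(33/10, 1361/160)
obs 4: x=2 → posterior Inverse-Gamma(19/5, 1541/160)
obs 5: x=-1/2 → posterior Inverse-Gamma(43/10, 1621/160)
obs 6: x=-7/2 → posterior Inverse-Gamma(24/5, 2901/160)
obs 7: x=2 → posterior Inverse-Gamma(53/10, 3081/160)
obs 8: x=-7 → posterior Inverse-Gamma(29/5, 7581/160)
obs 9: x=-8 → posterior Inverse-Gamma(63/10, 13361/160)
obs 10: x=7 → posterior Inverse-Gamma(34/5, 16741/160)
obs 11: x=5 → posterior Inverse-Gamma(73/10, 18361/160)

alpha=73/10, beta=18361/160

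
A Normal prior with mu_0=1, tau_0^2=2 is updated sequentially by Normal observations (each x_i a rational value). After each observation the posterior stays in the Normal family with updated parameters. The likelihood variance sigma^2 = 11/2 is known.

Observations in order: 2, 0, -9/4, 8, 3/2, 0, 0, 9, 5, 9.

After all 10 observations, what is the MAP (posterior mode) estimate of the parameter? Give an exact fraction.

obs 1: x=2 → posterior Normal(19/15, 22/15)
obs 2: x=0 → posterior Normal(1, 22/19)
obs 3: x=-9/4 → posterior Normal(10/23, 22/23)
obs 4: x=8 → posterior Normal(14/9, 22/27)
obs 5: x=3/2 → posterior Normal(48/31, 22/31)
obs 6: x=0 → posterior Normal(48/35, 22/35)
obs 7: x=0 → posterior Normal(16/13, 22/39)
obs 8: x=9 → posterior Normal(84/43, 22/43)
obs 9: x=5 → posterior Normal(104/47, 22/47)
obs 10: x=9 → posterior Normal(140/51, 22/51)

140/51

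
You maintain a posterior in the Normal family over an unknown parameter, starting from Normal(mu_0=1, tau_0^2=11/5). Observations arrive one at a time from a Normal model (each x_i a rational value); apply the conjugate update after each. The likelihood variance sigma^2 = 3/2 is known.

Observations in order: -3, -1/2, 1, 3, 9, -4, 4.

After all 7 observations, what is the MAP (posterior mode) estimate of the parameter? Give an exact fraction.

obs 1: x=-3 → posterior Normal(-51/37, 33/37)
obs 2: x=-1/2 → posterior Normal(-62/59, 33/59)
obs 3: x=1 → posterior Normal(-40/81, 11/27)
obs 4: x=3 → posterior Normal(26/103, 33/103)
obs 5: x=9 → posterior Normal(224/125, 33/125)
obs 6: x=-4 → posterior Normal(136/147, 11/49)
obs 7: x=4 → posterior Normal(224/169, 33/169)

224/169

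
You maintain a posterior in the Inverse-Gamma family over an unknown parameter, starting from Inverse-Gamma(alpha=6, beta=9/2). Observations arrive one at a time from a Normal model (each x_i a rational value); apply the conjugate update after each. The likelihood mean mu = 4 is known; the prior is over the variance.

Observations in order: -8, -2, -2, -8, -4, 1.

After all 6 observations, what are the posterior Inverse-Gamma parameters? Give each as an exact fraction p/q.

obs 1: x=-8 → posterior Inverse-Gamma(13/2, 153/2)
obs 2: x=-2 → posterior Inverse-Gamma(7, 189/2)
obs 3: x=-2 → posterior Inverse-Gamma(15/2, 225/2)
obs 4: x=-8 → posterior Inverse-Gamma(8, 369/2)
obs 5: x=-4 → posterior Inverse-Gamma(17/2, 433/2)
obs 6: x=1 → posterior Inverse-Gamma(9, 221)

alpha=9, beta=221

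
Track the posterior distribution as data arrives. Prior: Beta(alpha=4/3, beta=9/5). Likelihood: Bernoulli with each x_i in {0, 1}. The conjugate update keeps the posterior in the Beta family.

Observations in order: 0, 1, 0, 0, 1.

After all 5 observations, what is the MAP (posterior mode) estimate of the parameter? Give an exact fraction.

obs 1: x=0 → posterior Beta(4/3, 14/5)
obs 2: x=1 → posterior Beta(7/3, 14/5)
obs 3: x=0 → posterior Beta(7/3, 19/5)
obs 4: x=0 → posterior Beta(7/3, 24/5)
obs 5: x=1 → posterior Beta(10/3, 24/5)

35/92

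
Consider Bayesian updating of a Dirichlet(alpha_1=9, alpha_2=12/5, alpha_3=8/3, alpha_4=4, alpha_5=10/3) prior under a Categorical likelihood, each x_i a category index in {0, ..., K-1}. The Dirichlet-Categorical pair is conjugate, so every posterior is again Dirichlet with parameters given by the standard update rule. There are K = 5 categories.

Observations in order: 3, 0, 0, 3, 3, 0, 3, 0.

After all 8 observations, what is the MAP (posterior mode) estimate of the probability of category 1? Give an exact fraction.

obs 1: x=3 → posterior Dirichlet(9, 12/5, 8/3, 5, 10/3)
obs 2: x=0 → posterior Dirichlet(10, 12/5, 8/3, 5, 10/3)
obs 3: x=0 → posterior Dirichlet(11, 12/5, 8/3, 5, 10/3)
obs 4: x=3 → posterior Dirichlet(11, 12/5, 8/3, 6, 10/3)
obs 5: x=3 → posterior Dirichlet(11, 12/5, 8/3, 7, 10/3)
obs 6: x=0 → posterior Dirichlet(12, 12/5, 8/3, 7, 10/3)
obs 7: x=3 → posterior Dirichlet(12, 12/5, 8/3, 8, 10/3)
obs 8: x=0 → posterior Dirichlet(13, 12/5, 8/3, 8, 10/3)

7/122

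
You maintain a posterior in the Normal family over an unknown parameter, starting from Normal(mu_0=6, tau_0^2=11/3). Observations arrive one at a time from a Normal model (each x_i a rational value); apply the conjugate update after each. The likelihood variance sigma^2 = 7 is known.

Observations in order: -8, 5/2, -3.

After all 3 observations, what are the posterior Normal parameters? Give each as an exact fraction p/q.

mu_0=65/108, tau_0^2=77/54

obs 1: x=-8 → posterior Normal(19/16, 77/32)
obs 2: x=5/2 → posterior Normal(131/86, 77/43)
obs 3: x=-3 → posterior Normal(65/108, 77/54)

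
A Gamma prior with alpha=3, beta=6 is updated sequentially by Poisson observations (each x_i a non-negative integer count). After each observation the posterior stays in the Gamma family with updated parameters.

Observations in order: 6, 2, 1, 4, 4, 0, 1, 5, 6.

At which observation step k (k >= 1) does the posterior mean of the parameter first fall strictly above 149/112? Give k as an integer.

k = 2

obs 1: x=6 → posterior Gamma(9, 7)
obs 2: x=2 → posterior Gamma(11, 8)
obs 3: x=1 → posterior Gamma(12, 9)
obs 4: x=4 → posterior Gamma(16, 10)
obs 5: x=4 → posterior Gamma(20, 11)
obs 6: x=0 → posterior Gamma(20, 12)
obs 7: x=1 → posterior Gamma(21, 13)
obs 8: x=5 → posterior Gamma(26, 14)
obs 9: x=6 → posterior Gamma(32, 15)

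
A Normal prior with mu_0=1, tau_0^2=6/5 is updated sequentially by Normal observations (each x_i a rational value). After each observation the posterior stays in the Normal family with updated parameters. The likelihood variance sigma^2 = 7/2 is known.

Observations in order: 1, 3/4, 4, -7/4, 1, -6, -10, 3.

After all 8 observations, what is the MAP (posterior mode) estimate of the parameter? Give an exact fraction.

-61/131

obs 1: x=1 → posterior Normal(1, 42/47)
obs 2: x=3/4 → posterior Normal(56/59, 42/59)
obs 3: x=4 → posterior Normal(104/71, 42/71)
obs 4: x=-7/4 → posterior Normal(1, 42/83)
obs 5: x=1 → posterior Normal(1, 42/95)
obs 6: x=-6 → posterior Normal(23/107, 42/107)
obs 7: x=-10 → posterior Normal(-97/119, 6/17)
obs 8: x=3 → posterior Normal(-61/131, 42/131)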